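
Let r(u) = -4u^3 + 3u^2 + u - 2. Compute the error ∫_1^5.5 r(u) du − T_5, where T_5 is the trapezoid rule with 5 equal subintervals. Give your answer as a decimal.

21.87

Exact integral: ∫_1^5.5 r(u) du = -743.0625.
T_5 = -764.9325.
Error = -743.0625 − (-764.9325) = 21.87.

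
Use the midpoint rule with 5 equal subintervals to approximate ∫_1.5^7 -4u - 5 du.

Δu = (7 − 1.5)/5 = 1.1.
Midpoints: 2.05, 3.15, 4.25, 5.35, 6.45.
f(2.05) = -13.2, f(3.15) = -17.6, f(4.25) = -22, f(5.35) = -26.4, f(6.45) = -30.8.
Sum = Δu · [f(2.05) + f(3.15) + f(4.25) + f(5.35) + f(6.45)].
Sum = -121.

-121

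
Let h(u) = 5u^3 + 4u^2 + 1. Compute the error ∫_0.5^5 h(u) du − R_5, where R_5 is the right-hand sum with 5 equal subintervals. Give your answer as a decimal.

Exact integral: ∫_0.5^5 h(u) du = 952.171875.
R_5 = 1305.18.
Error = 952.171875 − 1305.18 = -353.008125.

-353.008125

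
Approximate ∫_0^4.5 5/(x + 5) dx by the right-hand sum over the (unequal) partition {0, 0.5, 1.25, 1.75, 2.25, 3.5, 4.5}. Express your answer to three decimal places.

3.031

Subinterval widths: 0.5, 0.75, 0.5, 0.5, 1.25, 1.
Right endpoints: 0.5, 1.25, 1.75, 2.25, 3.5, 4.5.
f(0.5) = 10/11, f(1.25) = 0.8, f(1.75) = 20/27, f(2.25) = 20/29, f(3.5) = 10/17, f(4.5) = 10/19.
Sum = Σ Δx_i · f(x_i).
Sum ≈ 3.031.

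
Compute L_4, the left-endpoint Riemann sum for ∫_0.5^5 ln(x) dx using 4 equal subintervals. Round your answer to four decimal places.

Δx = (5 − 0.5)/4 = 1.125.
Left endpoints: 0.5, 1.625, 2.75, 3.875.
f(0.5) ≈ -0.6931, f(1.625) ≈ 0.4855, f(2.75) ≈ 1.0116, f(3.875) ≈ 1.3545.
Sum = Δx · [f(0.5) + f(1.625) + f(2.75) + f(3.875)].
Sum ≈ 2.4283.

2.4283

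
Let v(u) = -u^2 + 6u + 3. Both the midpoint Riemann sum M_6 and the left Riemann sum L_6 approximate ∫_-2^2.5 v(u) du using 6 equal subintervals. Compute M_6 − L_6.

9.9140625

M_6 = 12.5859375.
L_6 = 2.671875.
M_6 − L_6 = 9.9140625.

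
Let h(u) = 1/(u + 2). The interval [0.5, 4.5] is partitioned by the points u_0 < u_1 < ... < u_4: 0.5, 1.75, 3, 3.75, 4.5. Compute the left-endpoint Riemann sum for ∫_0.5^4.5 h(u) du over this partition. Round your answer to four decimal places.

Subinterval widths: 1.25, 1.25, 0.75, 0.75.
Left endpoints: 0.5, 1.75, 3, 3.75.
h(0.5) = 0.4, h(1.75) = 4/15, h(3) = 0.2, h(3.75) = 4/23.
Sum = Σ Δu_i · h(u_i).
Sum ≈ 1.1138.

1.1138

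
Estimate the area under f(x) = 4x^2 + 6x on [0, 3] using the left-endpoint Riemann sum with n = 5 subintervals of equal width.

Δx = (3 − 0)/5 = 0.6.
Left endpoints: 0, 0.6, 1.2, 1.8, 2.4.
f(0) = 0, f(0.6) = 5.04, f(1.2) = 12.96, f(1.8) = 23.76, f(2.4) = 37.44.
Sum = Δx · [f(0) + f(0.6) + f(1.2) + f(1.8) + f(2.4)].
Sum = 47.52.

47.52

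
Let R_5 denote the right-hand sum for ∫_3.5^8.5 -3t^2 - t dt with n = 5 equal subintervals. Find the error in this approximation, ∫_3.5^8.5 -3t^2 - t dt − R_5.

Exact integral: ∫_3.5^8.5 f(t) dt = -601.25.
R_5 = -696.25.
Error = -601.25 − (-696.25) = 95.

95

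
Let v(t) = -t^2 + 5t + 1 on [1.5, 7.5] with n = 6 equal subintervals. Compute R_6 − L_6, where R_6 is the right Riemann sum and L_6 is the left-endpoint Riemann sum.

-24

R_6 = -11.5.
L_6 = 12.5.
R_6 − L_6 = -24.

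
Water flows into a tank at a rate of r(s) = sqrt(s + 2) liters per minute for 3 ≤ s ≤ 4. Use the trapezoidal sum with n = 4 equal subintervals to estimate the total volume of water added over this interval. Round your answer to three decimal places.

Δs = (4 − 3)/4 = 0.25.
r(3) ≈ 2.236, r(3.25) ≈ 2.291, r(3.5) ≈ 2.345, r(3.75) ≈ 2.398, r(4) ≈ 2.449.
T_4 = (Δs/2)·[r(s_0) + 2r(s_1) + 2r(s_2) + 2r(s_3) + r(s_4)].
Sum ≈ 2.344.

2.344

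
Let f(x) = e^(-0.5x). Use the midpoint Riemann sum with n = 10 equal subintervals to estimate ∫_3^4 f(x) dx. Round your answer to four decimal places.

0.1756

Δx = (4 − 3)/10 = 0.1.
Midpoints: 3.05, 3.15, 3.25, 3.35, 3.45, 3.55, 3.65, 3.75, 3.85, 3.95.
f(3.05) ≈ 0.2176, f(3.15) ≈ 0.2070, f(3.25) ≈ 0.1969, f(3.35) ≈ 0.1873, f(3.45) ≈ 0.1782, f(3.55) ≈ 0.1695, f(3.65) ≈ 0.1612, f(3.75) ≈ 0.1534, f(3.85) ≈ 0.1459, f(3.95) ≈ 0.1388.
Sum = Δx · [f(3.05) + f(3.15) + f(3.25) + ...].
Sum ≈ 0.1756.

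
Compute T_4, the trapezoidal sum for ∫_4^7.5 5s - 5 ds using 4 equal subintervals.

83.125

Δs = (7.5 − 4)/4 = 0.875.
f(4) = 15, f(4.875) = 19.375, f(5.75) = 23.75, f(6.625) = 28.125, f(7.5) = 32.5.
T_4 = (Δs/2)·[f(s_0) + 2f(s_1) + 2f(s_2) + 2f(s_3) + f(s_4)].
Sum = 83.125.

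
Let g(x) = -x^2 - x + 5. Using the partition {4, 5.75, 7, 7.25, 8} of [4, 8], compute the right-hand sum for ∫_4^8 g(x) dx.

Subinterval widths: 1.75, 1.25, 0.25, 0.75.
Right endpoints: 5.75, 7, 7.25, 8.
g(5.75) = -33.8125, g(7) = -51, g(7.25) = -54.8125, g(8) = -67.
Sum = Σ Δx_i · g(x_i).
Sum = -186.875.

-186.875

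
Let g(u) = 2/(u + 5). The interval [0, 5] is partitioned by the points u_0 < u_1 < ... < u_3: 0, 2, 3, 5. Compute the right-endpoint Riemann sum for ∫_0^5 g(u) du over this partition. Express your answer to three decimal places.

Subinterval widths: 2, 1, 2.
Right endpoints: 2, 3, 5.
g(2) = 2/7, g(3) = 0.25, g(5) = 0.2.
Sum = Σ Δu_i · g(u_i).
Sum ≈ 1.221.

1.221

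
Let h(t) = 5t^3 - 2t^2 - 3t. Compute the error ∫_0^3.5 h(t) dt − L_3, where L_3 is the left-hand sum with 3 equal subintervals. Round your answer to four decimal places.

85.3814

Exact integral: ∫_0^3.5 h(t) dt ≈ 140.619792.
L_3 ≈ 55.238426.
Error ≈ 140.619792 − 55.238426 ≈ 85.3814.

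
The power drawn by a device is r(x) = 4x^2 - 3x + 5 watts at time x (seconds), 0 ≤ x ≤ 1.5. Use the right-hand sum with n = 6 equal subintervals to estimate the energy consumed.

9.25

Δx = (1.5 − 0)/6 = 0.25.
Right endpoints: 0.25, 0.5, 0.75, 1, 1.25, 1.5.
r(0.25) = 4.5, r(0.5) = 4.5, r(0.75) = 5, r(1) = 6, r(1.25) = 7.5, r(1.5) = 9.5.
Sum = Δx · [r(0.25) + r(0.5) + r(0.75) + ...].
Sum = 9.25.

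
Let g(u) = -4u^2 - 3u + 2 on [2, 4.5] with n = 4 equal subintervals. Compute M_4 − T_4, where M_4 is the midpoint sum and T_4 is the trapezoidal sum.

M_4 = -129.8828125.
T_4 = -130.859375.
M_4 − T_4 = 0.9765625.

0.9765625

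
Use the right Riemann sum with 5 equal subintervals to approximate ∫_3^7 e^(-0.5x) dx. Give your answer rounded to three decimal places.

Δx = (7 − 3)/5 = 0.8.
Right endpoints: 3.8, 4.6, 5.4, 6.2, 7.
f(3.8) ≈ 0.150, f(4.6) ≈ 0.100, f(5.4) ≈ 0.067, f(6.2) ≈ 0.045, f(7) ≈ 0.030.
Sum = Δx · [f(3.8) + f(4.6) + f(5.4) + f(6.2) + f(7)].
Sum ≈ 0.314.

0.314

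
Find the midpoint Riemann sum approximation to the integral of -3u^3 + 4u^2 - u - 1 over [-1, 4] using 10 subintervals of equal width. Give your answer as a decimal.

Δu = (4 − (-1))/10 = 0.5.
Midpoints: -0.75, -0.25, 0.25, 0.75, 1.25, 1.75, 2.25, 2.75, 3.25, 3.75.
f(-0.75) = 3.265625, f(-0.25) = -0.453125, f(0.25) = -1.046875, f(0.75) = -0.765625, f(1.25) = -1.859375, f(1.75) = -6.578125, f(2.25) = -17.171875, f(2.75) = -35.890625, f(3.25) = -64.984375, f(3.75) = -106.703125.
Sum = Δu · [f(-0.75) + f(-0.25) + f(0.25) + ...].
Sum = -116.09375.

-116.09375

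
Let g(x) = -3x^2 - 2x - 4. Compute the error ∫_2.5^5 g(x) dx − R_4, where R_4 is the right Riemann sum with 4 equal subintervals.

Exact integral: ∫_2.5^5 g(x) dx = -138.125.
R_4 = -157.75390625.
Error = -138.125 − (-157.75390625) = 19.62890625.

19.62890625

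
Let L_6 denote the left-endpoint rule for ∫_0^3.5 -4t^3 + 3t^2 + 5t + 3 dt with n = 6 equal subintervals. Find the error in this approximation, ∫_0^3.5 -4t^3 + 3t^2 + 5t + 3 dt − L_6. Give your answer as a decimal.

-30.625

Exact integral: ∫_0^3.5 f(t) dt = -66.0625.
L_6 = -35.4375.
Error = -66.0625 − (-35.4375) = -30.625.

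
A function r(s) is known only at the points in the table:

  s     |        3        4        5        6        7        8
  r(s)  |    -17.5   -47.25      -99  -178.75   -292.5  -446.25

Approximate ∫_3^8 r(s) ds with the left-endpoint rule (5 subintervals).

-635

Δs = 1.
Sum = 1·[(-17.5) + (-47.25) + (-99) + (-178.75) + (-292.5)] = -635.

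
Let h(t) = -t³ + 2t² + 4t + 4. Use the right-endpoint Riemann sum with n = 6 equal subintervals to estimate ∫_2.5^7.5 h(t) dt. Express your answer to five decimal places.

-517.21065

Δt = (7.5 − 2.5)/6 = 5/6.
Right endpoints: 10/3, 25/6, 5, 35/6, 20/3, 7.5.
h(10/3) = 68/27, h(25/6) = -3661/216, h(5) = -51, h(35/6) = -22271/216, h(20/3) = -4772/27, h(7.5) = -275.375.
Sum = Δt · [h(10/3) + h(25/6) + h(5) + ...].
Sum ≈ -517.21065.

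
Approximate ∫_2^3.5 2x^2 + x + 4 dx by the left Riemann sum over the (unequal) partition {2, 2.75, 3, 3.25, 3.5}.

Subinterval widths: 0.75, 0.25, 0.25, 0.25.
Left endpoints: 2, 2.75, 3, 3.25.
f(2) = 14, f(2.75) = 21.875, f(3) = 25, f(3.25) = 28.375.
Sum = Σ Δx_i · f(x_i).
Sum = 29.3125.

29.3125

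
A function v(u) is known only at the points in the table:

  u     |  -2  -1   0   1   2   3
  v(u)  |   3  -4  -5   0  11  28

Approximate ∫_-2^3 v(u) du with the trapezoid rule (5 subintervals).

17.5

Δu = 1.
T_5 = (1/2)·[3 + 2·(-4) + 2·(-5) + 2·0 + 2·11 + 28] = 17.5.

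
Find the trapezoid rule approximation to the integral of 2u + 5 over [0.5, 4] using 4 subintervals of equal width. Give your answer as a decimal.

Δu = (4 − 0.5)/4 = 0.875.
f(0.5) = 6, f(1.375) = 7.75, f(2.25) = 9.5, f(3.125) = 11.25, f(4) = 13.
T_4 = (Δu/2)·[f(u_0) + 2f(u_1) + 2f(u_2) + 2f(u_3) + f(u_4)].
Sum = 33.25.

33.25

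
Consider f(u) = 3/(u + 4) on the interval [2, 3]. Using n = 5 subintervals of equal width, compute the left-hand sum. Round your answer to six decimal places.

Δu = (3 − 2)/5 = 0.2.
Left endpoints: 2, 2.2, 2.4, 2.6, 2.8.
f(2) = 0.5, f(2.2) = 15/31, f(2.4) = 0.46875, f(2.6) = 5/11, f(2.8) = 15/34.
Sum = Δu · [f(2) + f(2.2) + f(2.4) + f(2.6) + f(2.8)].
Sum ≈ 0.469669.

0.469669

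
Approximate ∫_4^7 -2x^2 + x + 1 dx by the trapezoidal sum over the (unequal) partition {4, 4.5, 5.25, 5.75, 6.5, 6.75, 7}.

Subinterval widths: 0.5, 0.75, 0.5, 0.75, 0.25, 0.25.
f(4) = -27, f(4.5) = -35, f(5.25) = -48.875, f(5.75) = -59.375, f(6.5) = -77, f(6.75) = -83.375, f(7) = -90.
On each subinterval the trapezoid contributes (Δx_i/2)·[f(x_{i-1}) + f(x_i)].
Sum = -166.875.

-166.875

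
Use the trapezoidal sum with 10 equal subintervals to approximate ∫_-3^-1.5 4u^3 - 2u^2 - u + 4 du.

-82.475625

Δu = (-1.5 − (-3))/10 = 0.15.
f(-3) = -119, f(-2.85) = -101.9915, f(-2.7) = -86.612, f(-2.55) = -72.7805, f(-2.4) = -60.416, f(-2.25) = -49.4375, f(-2.1) = -39.764, f(-1.95) = -31.3145, f(-1.8) = -24.008, f(-1.65) = -17.7635, f(-1.5) = -12.5.
T_10 = (Δu/2)·[f(u_0) + 2f(u_1) + ... + 2f(u_{9}) + f(u_10)].
Sum = -82.475625.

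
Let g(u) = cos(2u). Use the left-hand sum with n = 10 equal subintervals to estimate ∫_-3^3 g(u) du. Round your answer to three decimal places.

-0.245

Δu = (3 − (-3))/10 = 0.6.
Left endpoints: -3, -2.4, -1.8, -1.2, -0.6, 0, 0.6, 1.2, 1.8, 2.4.
g(-3) ≈ 0.960, g(-2.4) ≈ 0.087, g(-1.8) ≈ -0.897, g(-1.2) ≈ -0.737, g(-0.6) ≈ 0.362, g(0) ≈ 1.000, g(0.6) ≈ 0.362, g(1.2) ≈ -0.737, g(1.8) ≈ -0.897, g(2.4) ≈ 0.087.
Sum = Δu · [g(-3) + g(-2.4) + g(-1.8) + ...].
Sum ≈ -0.245.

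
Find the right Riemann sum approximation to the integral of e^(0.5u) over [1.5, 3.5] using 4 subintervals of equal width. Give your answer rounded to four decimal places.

Δu = (3.5 − 1.5)/4 = 0.5.
Right endpoints: 2, 2.5, 3, 3.5.
f(2) ≈ 2.7183, f(2.5) ≈ 3.4903, f(3) ≈ 4.4817, f(3.5) ≈ 5.7546.
Sum = Δu · [f(2) + f(2.5) + f(3) + f(3.5)].
Sum ≈ 8.2225.

8.2225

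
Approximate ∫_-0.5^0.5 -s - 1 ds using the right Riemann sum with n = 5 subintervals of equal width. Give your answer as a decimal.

Δs = (0.5 − (-0.5))/5 = 0.2.
Right endpoints: -0.3, -0.1, 0.1, 0.3, 0.5.
f(-0.3) = -0.7, f(-0.1) = -0.9, f(0.1) = -1.1, f(0.3) = -1.3, f(0.5) = -1.5.
Sum = Δs · [f(-0.3) + f(-0.1) + f(0.1) + f(0.3) + f(0.5)].
Sum = -1.1.

-1.1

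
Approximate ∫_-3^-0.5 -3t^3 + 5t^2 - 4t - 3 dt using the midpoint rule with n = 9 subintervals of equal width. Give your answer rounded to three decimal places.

115.161

Δt = (-0.5 − (-3))/9 = 5/18.
Midpoints: -103/36, -31/12, -83/36, -73/36, -1.75, -53/36, -43/36, -11/12, -23/36.
f(-103/36) = 1860595/15552, f(-31/12) = 92.421875, f(-83/36) = 1081895/15552, f(-73/36) = 788245/15552, f(-1.75) = 35.390625, f(-53/36) = 362345/15552, f(-43/36) = 218095/15552, f(-11/12) = 4135/576, f(-23/36) = 36995/15552.
Sum = Δt · [f(-103/36) + f(-31/12) + f(-83/36) + ...].
Sum ≈ 115.161.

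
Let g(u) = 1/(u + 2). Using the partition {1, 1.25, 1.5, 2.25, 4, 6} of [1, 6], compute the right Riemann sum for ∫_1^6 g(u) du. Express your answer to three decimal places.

Subinterval widths: 0.25, 0.25, 0.75, 1.75, 2.
Right endpoints: 1.25, 1.5, 2.25, 4, 6.
g(1.25) = 4/13, g(1.5) = 2/7, g(2.25) = 4/17, g(4) = 1/6, g(6) = 0.125.
Sum = Σ Δu_i · g(u_i).
Sum ≈ 0.866.

0.866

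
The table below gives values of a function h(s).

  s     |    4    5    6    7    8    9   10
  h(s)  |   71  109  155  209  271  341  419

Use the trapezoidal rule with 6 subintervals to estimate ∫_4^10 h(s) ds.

1330

Δs = 1.
T_6 = (1/2)·[71 + 2·109 + 2·155 + 2·209 + 2·271 + 2·341 + 419] = 1330.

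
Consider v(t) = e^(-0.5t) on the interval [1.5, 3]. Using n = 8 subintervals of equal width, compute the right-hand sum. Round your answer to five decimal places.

0.47547

Δt = (3 − 1.5)/8 = 0.1875.
Right endpoints: 1.6875, 1.875, 2.0625, 2.25, 2.4375, 2.625, 2.8125, 3.
v(1.6875) ≈ 0.43009, v(1.875) ≈ 0.39161, v(2.0625) ≈ 0.35656, v(2.25) ≈ 0.32465, v(2.4375) ≈ 0.29560, v(2.625) ≈ 0.26915, v(2.8125) ≈ 0.24506, v(3) ≈ 0.22313.
Sum = Δt · [v(1.6875) + v(1.875) + v(2.0625) + ...].
Sum ≈ 0.47547.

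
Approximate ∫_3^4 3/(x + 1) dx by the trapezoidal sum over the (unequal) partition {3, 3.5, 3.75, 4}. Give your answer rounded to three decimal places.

0.670

Subinterval widths: 0.5, 0.25, 0.25.
f(3) = 0.75, f(3.5) = 2/3, f(3.75) = 12/19, f(4) = 0.6.
On each subinterval the trapezoid contributes (Δx_i/2)·[f(x_{i-1}) + f(x_i)].
Sum ≈ 0.670.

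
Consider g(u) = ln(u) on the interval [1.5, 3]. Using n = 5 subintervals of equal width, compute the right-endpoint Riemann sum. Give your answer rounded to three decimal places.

1.289

Δu = (3 − 1.5)/5 = 0.3.
Right endpoints: 1.8, 2.1, 2.4, 2.7, 3.
g(1.8) ≈ 0.588, g(2.1) ≈ 0.742, g(2.4) ≈ 0.875, g(2.7) ≈ 0.993, g(3) ≈ 1.099.
Sum = Δu · [g(1.8) + g(2.1) + g(2.4) + g(2.7) + g(3)].
Sum ≈ 1.289.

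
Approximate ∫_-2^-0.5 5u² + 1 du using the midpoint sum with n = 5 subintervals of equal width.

14.56875

Δu = (-0.5 − (-2))/5 = 0.3.
Midpoints: -1.85, -1.55, -1.25, -0.95, -0.65.
f(-1.85) = 18.1125, f(-1.55) = 13.0125, f(-1.25) = 8.8125, f(-0.95) = 5.5125, f(-0.65) = 3.1125.
Sum = Δu · [f(-1.85) + f(-1.55) + f(-1.25) + f(-0.95) + f(-0.65)].
Sum = 14.56875.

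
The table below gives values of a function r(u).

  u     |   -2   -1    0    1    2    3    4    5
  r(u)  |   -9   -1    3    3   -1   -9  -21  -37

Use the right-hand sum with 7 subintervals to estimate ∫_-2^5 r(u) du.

-63

Δu = 1.
Sum = 1·[(-1) + 3 + 3 + (-1) + (-9) + (-21) + (-37)] = -63.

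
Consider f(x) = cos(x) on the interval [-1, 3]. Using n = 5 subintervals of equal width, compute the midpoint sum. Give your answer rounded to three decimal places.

1.009

Δx = (3 − (-1))/5 = 0.8.
Midpoints: -0.6, 0.2, 1, 1.8, 2.6.
f(-0.6) ≈ 0.825, f(0.2) ≈ 0.980, f(1) ≈ 0.540, f(1.8) ≈ -0.227, f(2.6) ≈ -0.857.
Sum = Δx · [f(-0.6) + f(0.2) + f(1) + f(1.8) + f(2.6)].
Sum ≈ 1.009.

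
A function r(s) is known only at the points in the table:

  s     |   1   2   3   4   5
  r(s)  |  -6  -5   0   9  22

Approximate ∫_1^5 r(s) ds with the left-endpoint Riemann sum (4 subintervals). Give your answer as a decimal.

-2

Δs = 1.
Sum = 1·[(-6) + (-5) + 0 + 9] = -2.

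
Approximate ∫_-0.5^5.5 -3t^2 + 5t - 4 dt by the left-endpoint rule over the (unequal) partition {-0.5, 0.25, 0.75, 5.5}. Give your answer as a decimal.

-16.109375

Subinterval widths: 0.75, 0.5, 4.75.
Left endpoints: -0.5, 0.25, 0.75.
f(-0.5) = -7.25, f(0.25) = -2.9375, f(0.75) = -1.9375.
Sum = Σ Δt_i · f(t_i).
Sum = -16.109375.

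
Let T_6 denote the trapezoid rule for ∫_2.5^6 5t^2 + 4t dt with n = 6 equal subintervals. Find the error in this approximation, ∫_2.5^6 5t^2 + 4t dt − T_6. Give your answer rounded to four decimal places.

-0.9925

Exact integral: ∫_2.5^6 f(t) dt ≈ 393.458333.
T_6 ≈ 394.450810.
Error ≈ 393.458333 − 394.450810 ≈ -0.9925.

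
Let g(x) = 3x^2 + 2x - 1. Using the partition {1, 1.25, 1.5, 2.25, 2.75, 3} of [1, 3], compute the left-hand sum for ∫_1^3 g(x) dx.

25.25

Subinterval widths: 0.25, 0.25, 0.75, 0.5, 0.25.
Left endpoints: 1, 1.25, 1.5, 2.25, 2.75.
g(1) = 4, g(1.25) = 6.1875, g(1.5) = 8.75, g(2.25) = 18.6875, g(2.75) = 27.1875.
Sum = Σ Δx_i · g(x_i).
Sum = 25.25.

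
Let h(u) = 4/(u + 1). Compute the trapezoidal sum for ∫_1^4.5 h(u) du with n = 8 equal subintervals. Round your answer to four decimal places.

4.0602

Δu = (4.5 − 1)/8 = 0.4375.
h(1) = 2, h(1.4375) = 64/39, h(1.875) = 32/23, h(2.3125) = 64/53, h(2.75) = 16/15, h(3.1875) = 64/67, h(3.625) = 32/37, h(4.0625) = 64/81, h(4.5) = 8/11.
T_8 = (Δu/2)·[h(u_0) + 2h(u_1) + ... + 2h(u_{7}) + h(u_8)].
Sum ≈ 4.0602.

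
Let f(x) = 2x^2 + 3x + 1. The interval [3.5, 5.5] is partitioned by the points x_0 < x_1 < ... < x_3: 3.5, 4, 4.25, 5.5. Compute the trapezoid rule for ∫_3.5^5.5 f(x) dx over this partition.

112.03125

Subinterval widths: 0.5, 0.25, 1.25.
f(3.5) = 36, f(4) = 45, f(4.25) = 49.875, f(5.5) = 78.
On each subinterval the trapezoid contributes (Δx_i/2)·[f(x_{i-1}) + f(x_i)].
Sum = 112.03125.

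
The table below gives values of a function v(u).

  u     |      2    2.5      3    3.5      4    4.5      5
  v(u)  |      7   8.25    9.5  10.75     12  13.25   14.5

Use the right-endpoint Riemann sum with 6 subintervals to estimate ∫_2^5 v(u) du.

34.125

Δu = 0.5.
Sum = 0.5·[8.25 + 9.5 + 10.75 + 12 + 13.25 + 14.5] = 34.125.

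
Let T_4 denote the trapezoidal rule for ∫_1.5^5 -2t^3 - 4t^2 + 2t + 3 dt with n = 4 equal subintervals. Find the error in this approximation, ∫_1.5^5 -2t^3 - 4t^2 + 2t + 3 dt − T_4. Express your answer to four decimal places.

10.4954

Exact integral: ∫_1.5^5 f(t) dt ≈ -438.885417.
T_4 ≈ -449.380859.
Error ≈ -438.885417 − (-449.380859) ≈ 10.4954.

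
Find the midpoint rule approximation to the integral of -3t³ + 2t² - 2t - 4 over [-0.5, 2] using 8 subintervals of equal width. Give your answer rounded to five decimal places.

-20.18982

Δt = (2 − (-0.5))/8 = 0.3125.
Midpoints: -0.34375, -0.03125, 0.28125, 0.59375, 0.90625, 1.21875, 1.53125, 1.84375.
f(-0.34375) = -96807/32768, f(-0.03125) = -128957/32768, f(0.28125) = -146507/32768, f(0.59375) = -167457/32768, f(0.90625) = -209807/32768, f(1.21875) = -291557/32768, f(1.53125) = -430707/32768, f(1.84375) = -645257/32768.
Sum = Δt · [f(-0.34375) + f(-0.03125) + f(0.28125) + ...].
Sum ≈ -20.18982.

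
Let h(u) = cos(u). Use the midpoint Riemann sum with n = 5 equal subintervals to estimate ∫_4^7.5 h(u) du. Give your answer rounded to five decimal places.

Δu = (7.5 − 4)/5 = 0.7.
Midpoints: 4.35, 5.05, 5.75, 6.45, 7.15.
h(4.35) ≈ -0.35451, h(5.05) ≈ 0.33123, h(5.75) ≈ 0.86119, h(6.45) ≈ 0.98612, h(7.15) ≈ 0.64726.
Sum = Δu · [h(4.35) + h(5.05) + h(5.75) + h(6.45) + h(7.15)].
Sum ≈ 1.72991.

1.72991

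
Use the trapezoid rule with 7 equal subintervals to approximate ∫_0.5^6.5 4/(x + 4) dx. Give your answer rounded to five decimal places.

3.39902

Δx = (6.5 − 0.5)/7 = 6/7.
f(0.5) = 8/9, f(19/14) = 56/75, f(31/14) = 56/87, f(43/14) = 56/99, f(55/14) = 56/111, f(67/14) = 56/123, f(79/14) = 56/135, f(6.5) = 8/21.
T_7 = (Δx/2)·[f(x_0) + 2f(x_1) + ... + 2f(x_{6}) + f(x_7)].
Sum ≈ 3.39902.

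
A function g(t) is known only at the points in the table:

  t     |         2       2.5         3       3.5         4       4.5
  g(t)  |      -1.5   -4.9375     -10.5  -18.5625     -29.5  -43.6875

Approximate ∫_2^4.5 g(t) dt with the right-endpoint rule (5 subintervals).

-53.59375

Δt = 0.5.
Sum = 0.5·[(-4.9375) + (-10.5) + (-18.5625) + (-29.5) + (-43.6875)] = -53.59375.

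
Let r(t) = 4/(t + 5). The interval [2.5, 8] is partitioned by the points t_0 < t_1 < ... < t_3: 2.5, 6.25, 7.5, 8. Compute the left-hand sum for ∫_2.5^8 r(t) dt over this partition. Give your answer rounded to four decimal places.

Subinterval widths: 3.75, 1.25, 0.5.
Left endpoints: 2.5, 6.25, 7.5.
r(2.5) = 8/15, r(6.25) = 16/45, r(7.5) = 0.32.
Sum = Σ Δt_i · r(t_i).
Sum ≈ 2.6044.

2.6044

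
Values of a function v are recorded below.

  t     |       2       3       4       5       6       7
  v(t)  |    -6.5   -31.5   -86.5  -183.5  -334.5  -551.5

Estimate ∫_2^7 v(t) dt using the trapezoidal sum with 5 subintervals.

Δt = 1.
T_5 = (1/2)·[(-6.5) + 2·(-31.5) + 2·(-86.5) + 2·(-183.5) + 2·(-334.5) + (-551.5)] = -915.

-915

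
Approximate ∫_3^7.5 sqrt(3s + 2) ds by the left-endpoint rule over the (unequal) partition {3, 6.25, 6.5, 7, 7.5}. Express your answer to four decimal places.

16.6342

Subinterval widths: 3.25, 0.25, 0.5, 0.5.
Left endpoints: 3, 6.25, 6.5, 7.
f(3) ≈ 3.3166, f(6.25) ≈ 4.5552, f(6.5) ≈ 4.6368, f(7) ≈ 4.7958.
Sum = Σ Δs_i · f(s_i).
Sum ≈ 16.6342.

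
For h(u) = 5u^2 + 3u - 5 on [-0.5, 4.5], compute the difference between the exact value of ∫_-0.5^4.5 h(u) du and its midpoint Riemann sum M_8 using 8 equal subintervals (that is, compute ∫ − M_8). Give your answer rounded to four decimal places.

0.8138

Exact integral: ∫_-0.5^4.5 h(u) du ≈ 157.083333.
M_8 = 156.26953125.
Error ≈ 157.083333 − 156.26953125 ≈ 0.8138.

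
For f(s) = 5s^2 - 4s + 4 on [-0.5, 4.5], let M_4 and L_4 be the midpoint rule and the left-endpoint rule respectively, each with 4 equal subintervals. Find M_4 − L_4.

40.234375

M_4 = 128.828125.
L_4 = 88.59375.
M_4 − L_4 = 40.234375.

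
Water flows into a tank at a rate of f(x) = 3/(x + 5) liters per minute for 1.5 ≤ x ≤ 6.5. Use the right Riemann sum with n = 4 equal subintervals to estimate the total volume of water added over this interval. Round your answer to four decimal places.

Δx = (6.5 − 1.5)/4 = 1.25.
Right endpoints: 2.75, 4, 5.25, 6.5.
f(2.75) = 12/31, f(4) = 1/3, f(5.25) = 12/41, f(6.5) = 6/23.
Sum = Δx · [f(2.75) + f(4) + f(5.25) + f(6.5)].
Sum ≈ 1.5925.

1.5925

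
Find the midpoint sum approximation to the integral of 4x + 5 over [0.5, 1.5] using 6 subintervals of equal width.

9

Δx = (1.5 − 0.5)/6 = 1/6.
Midpoints: 7/12, 0.75, 11/12, 13/12, 1.25, 17/12.
f(7/12) = 22/3, f(0.75) = 8, f(11/12) = 26/3, f(13/12) = 28/3, f(1.25) = 10, f(17/12) = 32/3.
Sum = Δx · [f(7/12) + f(0.75) + f(11/12) + ...].
Sum = 9.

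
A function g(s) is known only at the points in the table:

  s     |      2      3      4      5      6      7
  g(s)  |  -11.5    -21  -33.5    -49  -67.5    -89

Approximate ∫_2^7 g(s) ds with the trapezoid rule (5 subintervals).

Δs = 1.
T_5 = (1/2)·[(-11.5) + 2·(-21) + 2·(-33.5) + 2·(-49) + 2·(-67.5) + (-89)] = -221.25.

-221.25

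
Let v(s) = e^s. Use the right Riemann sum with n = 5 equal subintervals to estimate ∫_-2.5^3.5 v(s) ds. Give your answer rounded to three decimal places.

Δs = (3.5 − (-2.5))/5 = 1.2.
Right endpoints: -1.3, -0.1, 1.1, 2.3, 3.5.
v(-1.3) ≈ 0.273, v(-0.1) ≈ 0.905, v(1.1) ≈ 3.004, v(2.3) ≈ 9.974, v(3.5) ≈ 33.115.
Sum = Δs · [v(-1.3) + v(-0.1) + v(1.1) + v(2.3) + v(3.5)].
Sum ≈ 56.725.

56.725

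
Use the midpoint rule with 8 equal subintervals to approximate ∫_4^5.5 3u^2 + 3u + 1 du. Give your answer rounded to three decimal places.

125.237

Δu = (5.5 − 4)/8 = 0.1875.
Midpoints: 4.09375, 4.28125, 4.46875, 4.65625, 4.84375, 5.03125, 5.21875, 5.40625.
f(4.09375) = 65083/1024, f(4.28125) = 70483/1024, f(4.46875) = 76099/1024, f(4.65625) = 81931/1024, f(4.84375) = 87979/1024, f(5.03125) = 94243/1024, f(5.21875) = 100723/1024, f(5.40625) = 107419/1024.
Sum = Δu · [f(4.09375) + f(4.28125) + f(4.46875) + ...].
Sum ≈ 125.237.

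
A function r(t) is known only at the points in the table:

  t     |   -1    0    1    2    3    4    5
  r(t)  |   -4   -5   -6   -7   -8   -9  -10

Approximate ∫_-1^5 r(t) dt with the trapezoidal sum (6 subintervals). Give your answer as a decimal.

Δt = 1.
T_6 = (1/2)·[(-4) + 2·(-5) + 2·(-6) + 2·(-7) + 2·(-8) + 2·(-9) + (-10)] = -42.

-42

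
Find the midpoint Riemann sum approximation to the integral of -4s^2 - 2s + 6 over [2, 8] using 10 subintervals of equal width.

Δs = (8 − 2)/10 = 0.6.
Midpoints: 2.3, 2.9, 3.5, 4.1, 4.7, 5.3, 5.9, 6.5, 7.1, 7.7.
f(2.3) = -19.76, f(2.9) = -33.44, f(3.5) = -50, f(4.1) = -69.44, f(4.7) = -91.76, f(5.3) = -116.96, f(5.9) = -145.04, f(6.5) = -176, f(7.1) = -209.84, f(7.7) = -246.56.
Sum = Δs · [f(2.3) + f(2.9) + f(3.5) + ...].
Sum = -695.28.

-695.28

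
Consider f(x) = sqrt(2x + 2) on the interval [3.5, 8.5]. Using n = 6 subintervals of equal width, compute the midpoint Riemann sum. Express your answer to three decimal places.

Δx = (8.5 − 3.5)/6 = 5/6.
Midpoints: 47/12, 4.75, 67/12, 77/12, 7.25, 97/12.
f(47/12) ≈ 3.136, f(4.75) ≈ 3.391, f(67/12) ≈ 3.629, f(77/12) ≈ 3.851, f(7.25) ≈ 4.062, f(97/12) ≈ 4.262.
Sum = Δx · [f(47/12) + f(4.75) + f(67/12) + ...].
Sum ≈ 18.609.

18.609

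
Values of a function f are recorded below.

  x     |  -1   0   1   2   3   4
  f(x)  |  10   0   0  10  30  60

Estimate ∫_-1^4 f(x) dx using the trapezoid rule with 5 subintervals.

Δx = 1.
T_5 = (1/2)·[10 + 2·0 + 2·0 + 2·10 + 2·30 + 60] = 75.

75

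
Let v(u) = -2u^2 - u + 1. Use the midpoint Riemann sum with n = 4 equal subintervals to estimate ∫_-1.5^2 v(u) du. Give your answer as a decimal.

Δu = (2 − (-1.5))/4 = 0.875.
Midpoints: -1.0625, -0.1875, 0.6875, 1.5625.
v(-1.0625) = -0.1953125, v(-0.1875) = 1.1171875, v(0.6875) = -0.6328125, v(1.5625) = -5.4453125.
Sum = Δu · [v(-1.0625) + v(-0.1875) + v(0.6875) + v(1.5625)].
Sum = -4.51171875.

-4.51171875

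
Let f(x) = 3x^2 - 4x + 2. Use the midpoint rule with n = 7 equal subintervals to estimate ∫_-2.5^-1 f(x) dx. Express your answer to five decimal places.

Δx = (-1 − (-2.5))/7 = 3/14.
Midpoints: -67/28, -61/28, -55/28, -1.75, -43/28, -37/28, -31/28.
f(-67/28) = 22539/784, f(-61/28) = 19563/784, f(-55/28) = 16803/784, f(-1.75) = 18.1875, f(-43/28) = 11931/784, f(-37/28) = 9819/784, f(-31/28) = 7923/784.
Sum = Δx · [f(-67/28) + f(-61/28) + f(-55/28) + ...].
Sum ≈ 28.10778.

28.10778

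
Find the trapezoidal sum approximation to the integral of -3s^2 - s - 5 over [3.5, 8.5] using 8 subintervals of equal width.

Δs = (8.5 − 3.5)/8 = 0.625.
f(3.5) = -45.25, f(4.125) = -60.171875, f(4.75) = -77.4375, f(5.375) = -97.046875, f(6) = -119, f(6.625) = -143.296875, f(7.25) = -169.9375, f(7.875) = -198.921875, f(8.5) = -230.25.
T_8 = (Δs/2)·[f(s_0) + 2f(s_1) + ... + 2f(s_{7}) + f(s_8)].
Sum = -627.2265625.

-627.2265625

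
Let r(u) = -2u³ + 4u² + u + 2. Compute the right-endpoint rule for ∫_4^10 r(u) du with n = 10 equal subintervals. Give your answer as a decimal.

-4042.68

Δu = (10 − 4)/10 = 0.6.
Right endpoints: 4.6, 5.2, 5.8, 6.4, 7, 7.6, 8.2, 8.8, 9.4, 10.
r(4.6) = -103.432, r(5.2) = -165.856, r(5.8) = -247.864, r(6.4) = -352.048, r(7) = -481, r(7.6) = -637.312, r(8.2) = -823.576, r(8.8) = -1042.384, r(9.4) = -1296.328, r(10) = -1588.
Sum = Δu · [r(4.6) + r(5.2) + r(5.8) + ...].
Sum = -4042.68.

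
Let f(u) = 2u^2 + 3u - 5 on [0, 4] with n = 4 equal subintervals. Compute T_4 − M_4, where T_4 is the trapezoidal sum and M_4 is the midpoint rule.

2

T_4 = 48.
M_4 = 46.
T_4 − M_4 = 2.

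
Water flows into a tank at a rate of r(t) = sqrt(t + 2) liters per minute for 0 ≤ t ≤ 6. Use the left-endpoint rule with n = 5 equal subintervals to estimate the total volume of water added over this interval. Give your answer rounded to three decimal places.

12.330

Δt = (6 − 0)/5 = 1.2.
Left endpoints: 0, 1.2, 2.4, 3.6, 4.8.
r(0) ≈ 1.414, r(1.2) ≈ 1.789, r(2.4) ≈ 2.098, r(3.6) ≈ 2.366, r(4.8) ≈ 2.608.
Sum = Δt · [r(0) + r(1.2) + r(2.4) + r(3.6) + r(4.8)].
Sum ≈ 12.330.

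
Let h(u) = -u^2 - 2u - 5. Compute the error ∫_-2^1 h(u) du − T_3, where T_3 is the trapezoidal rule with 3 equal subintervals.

0.5

Exact integral: ∫_-2^1 h(u) du = -15.
T_3 = -15.5.
Error = -15 − (-15.5) = 0.5.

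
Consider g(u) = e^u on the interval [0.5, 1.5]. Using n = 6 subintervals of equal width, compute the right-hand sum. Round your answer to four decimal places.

3.0756

Δu = (1.5 − 0.5)/6 = 1/6.
Right endpoints: 2/3, 5/6, 1, 7/6, 4/3, 1.5.
g(2/3) ≈ 1.9477, g(5/6) ≈ 2.3010, g(1) ≈ 2.7183, g(7/6) ≈ 3.2113, g(4/3) ≈ 3.7937, g(1.5) ≈ 4.4817.
Sum = Δu · [g(2/3) + g(5/6) + g(1) + ...].
Sum ≈ 3.0756.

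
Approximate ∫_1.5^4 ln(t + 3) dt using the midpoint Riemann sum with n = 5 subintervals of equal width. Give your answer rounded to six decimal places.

Δt = (4 − 1.5)/5 = 0.5.
Midpoints: 1.75, 2.25, 2.75, 3.25, 3.75.
f(1.75) ≈ 1.558145, f(2.25) ≈ 1.658228, f(2.75) ≈ 1.749200, f(3.25) ≈ 1.832581, f(3.75) ≈ 1.909543.
Sum = Δt · [f(1.75) + f(2.25) + f(2.75) + f(3.25) + f(3.75)].
Sum ≈ 4.353848.

4.353848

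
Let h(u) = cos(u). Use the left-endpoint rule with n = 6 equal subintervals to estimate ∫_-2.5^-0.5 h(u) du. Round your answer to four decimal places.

Δu = (-0.5 − (-2.5))/6 = 1/3.
Left endpoints: -2.5, -13/6, -11/6, -1.5, -7/6, -5/6.
h(-2.5) ≈ -0.8011, h(-13/6) ≈ -0.5612, h(-11/6) ≈ -0.2595, h(-1.5) ≈ 0.0707, h(-7/6) ≈ 0.3932, h(-5/6) ≈ 0.6724.
Sum = Δu · [h(-2.5) + h(-13/6) + h(-11/6) + ...].
Sum ≈ -0.1618.

-0.1618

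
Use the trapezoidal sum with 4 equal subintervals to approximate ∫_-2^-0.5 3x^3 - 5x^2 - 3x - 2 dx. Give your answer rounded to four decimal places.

-23.0244

Δx = (-0.5 − (-2))/4 = 0.375.
f(-2) = -40, f(-1.625) = -11879/512, f(-1.25) = -11.921875, f(-0.875) = -2669/512, f(-0.5) = -2.125.
T_4 = (Δx/2)·[f(x_0) + 2f(x_1) + 2f(x_2) + 2f(x_3) + f(x_4)].
Sum ≈ -23.0244.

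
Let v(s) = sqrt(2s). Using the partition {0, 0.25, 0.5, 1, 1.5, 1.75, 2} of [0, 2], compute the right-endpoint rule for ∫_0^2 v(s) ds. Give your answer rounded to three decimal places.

2.968

Subinterval widths: 0.25, 0.25, 0.5, 0.5, 0.25, 0.25.
Right endpoints: 0.25, 0.5, 1, 1.5, 1.75, 2.
v(0.25) ≈ 0.707, v(0.5) ≈ 1.000, v(1) ≈ 1.414, v(1.5) ≈ 1.732, v(1.75) ≈ 1.871, v(2) ≈ 2.000.
Sum = Σ Δs_i · v(s_i).
Sum ≈ 2.968.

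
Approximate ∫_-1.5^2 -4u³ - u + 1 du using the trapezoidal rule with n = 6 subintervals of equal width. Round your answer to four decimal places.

-8.9080

Δu = (2 − (-1.5))/6 = 7/12.
f(-1.5) = 16, f(-11/12) = 2159/432, f(-1/3) = 40/27, f(0.25) = 0.6875, f(5/6) = -58/27, f(17/12) = -5093/432, f(2) = -33.
T_6 = (Δu/2)·[f(u_0) + 2f(u_1) + ... + 2f(u_{5}) + f(u_6)].
Sum ≈ -8.9080.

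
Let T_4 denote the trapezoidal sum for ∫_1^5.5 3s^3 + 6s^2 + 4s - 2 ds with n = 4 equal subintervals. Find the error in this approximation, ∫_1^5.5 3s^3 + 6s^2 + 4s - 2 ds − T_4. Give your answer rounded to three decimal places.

-33.460

Exact integral: ∫_1^5.5 f(s) ds = 1065.796875.
T_4 ≈ 1099.25684.
Error ≈ 1065.796875 − 1099.25684 ≈ -33.460.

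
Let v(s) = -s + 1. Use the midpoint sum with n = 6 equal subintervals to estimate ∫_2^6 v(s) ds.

Δs = (6 − 2)/6 = 2/3.
Midpoints: 7/3, 3, 11/3, 13/3, 5, 17/3.
v(7/3) = -4/3, v(3) = -2, v(11/3) = -8/3, v(13/3) = -10/3, v(5) = -4, v(17/3) = -14/3.
Sum = Δs · [v(7/3) + v(3) + v(11/3) + ...].
Sum = -12.

-12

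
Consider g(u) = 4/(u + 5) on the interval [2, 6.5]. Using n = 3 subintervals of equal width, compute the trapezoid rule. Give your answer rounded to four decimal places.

1.9953

Δu = (6.5 − 2)/3 = 1.5.
g(2) = 4/7, g(3.5) = 8/17, g(5) = 0.4, g(6.5) = 8/23.
T_3 = (Δu/2)·[g(u_0) + 2g(u_1) + 2g(u_2) + g(u_3)].
Sum ≈ 1.9953.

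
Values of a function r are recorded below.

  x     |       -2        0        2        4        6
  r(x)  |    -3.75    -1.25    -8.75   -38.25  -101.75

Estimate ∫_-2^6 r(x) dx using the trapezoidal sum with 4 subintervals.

Δx = 2.
T_4 = (2/2)·[(-3.75) + 2·(-1.25) + 2·(-8.75) + 2·(-38.25) + (-101.75)] = -202.

-202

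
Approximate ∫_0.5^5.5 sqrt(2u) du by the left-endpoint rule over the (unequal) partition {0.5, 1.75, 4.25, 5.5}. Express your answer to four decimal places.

Subinterval widths: 1.25, 2.5, 1.25.
Left endpoints: 0.5, 1.75, 4.25.
f(0.5) ≈ 1.0000, f(1.75) ≈ 1.8708, f(4.25) ≈ 2.9155.
Sum = Σ Δu_i · f(u_i).
Sum ≈ 9.5714.

9.5714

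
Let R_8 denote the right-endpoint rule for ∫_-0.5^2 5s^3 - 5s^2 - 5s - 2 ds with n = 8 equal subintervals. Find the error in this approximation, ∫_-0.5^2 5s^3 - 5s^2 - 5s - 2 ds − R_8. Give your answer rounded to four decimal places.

-1.7192

Exact integral: ∫_-0.5^2 f(s) ds ≈ -7.994792.
R_8 ≈ -6.275635.
Error ≈ -7.994792 − (-6.275635) ≈ -1.7192.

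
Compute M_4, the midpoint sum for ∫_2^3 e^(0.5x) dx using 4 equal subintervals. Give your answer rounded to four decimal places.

3.5245

Δx = (3 − 2)/4 = 0.25.
Midpoints: 2.125, 2.375, 2.625, 2.875.
f(2.125) ≈ 2.8936, f(2.375) ≈ 3.2789, f(2.625) ≈ 3.7155, f(2.875) ≈ 4.2102.
Sum = Δx · [f(2.125) + f(2.375) + f(2.625) + f(2.875)].
Sum ≈ 3.5245.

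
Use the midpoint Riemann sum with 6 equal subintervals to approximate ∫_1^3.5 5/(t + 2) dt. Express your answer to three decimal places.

Δt = (3.5 − 1)/6 = 5/12.
Midpoints: 29/24, 1.625, 49/24, 59/24, 2.875, 79/24.
f(29/24) = 120/77, f(1.625) = 40/29, f(49/24) = 120/97, f(59/24) = 120/107, f(2.875) = 40/39, f(79/24) = 120/127.
Sum = Δt · [f(29/24) + f(1.625) + f(49/24) + ...].
Sum ≈ 3.028.

3.028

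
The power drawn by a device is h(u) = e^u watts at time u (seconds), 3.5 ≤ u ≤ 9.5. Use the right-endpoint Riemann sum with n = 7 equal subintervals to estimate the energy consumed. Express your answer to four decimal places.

Δu = (9.5 − 3.5)/7 = 6/7.
Right endpoints: 61/14, 73/14, 85/14, 97/14, 109/14, 121/14, 9.5.
h(61/14) ≈ 78.0339, h(73/14) ≈ 183.8804, h(85/14) ≈ 433.2992, h(97/14) ≈ 1021.0343, h(109/14) ≈ 2405.9841, h(121/14) ≈ 5669.5053, h(9.5) ≈ 13359.7268.
Sum = Δu · [h(61/14) + h(73/14) + h(85/14) + ...].
Sum ≈ 19844.1121.

19844.1121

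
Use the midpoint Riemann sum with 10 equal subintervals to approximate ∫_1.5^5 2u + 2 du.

29.75

Δu = (5 − 1.5)/10 = 0.35.
Midpoints: 1.675, 2.025, 2.375, 2.725, 3.075, 3.425, 3.775, 4.125, 4.475, 4.825.
f(1.675) = 5.35, f(2.025) = 6.05, f(2.375) = 6.75, f(2.725) = 7.45, f(3.075) = 8.15, f(3.425) = 8.85, f(3.775) = 9.55, f(4.125) = 10.25, f(4.475) = 10.95, f(4.825) = 11.65.
Sum = Δu · [f(1.675) + f(2.025) + f(2.375) + ...].
Sum = 29.75.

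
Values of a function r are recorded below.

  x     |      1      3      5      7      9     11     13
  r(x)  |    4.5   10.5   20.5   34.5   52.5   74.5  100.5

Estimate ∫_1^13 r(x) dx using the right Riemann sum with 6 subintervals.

586

Δx = 2.
Sum = 2·[10.5 + 20.5 + 34.5 + 52.5 + 74.5 + 100.5] = 586.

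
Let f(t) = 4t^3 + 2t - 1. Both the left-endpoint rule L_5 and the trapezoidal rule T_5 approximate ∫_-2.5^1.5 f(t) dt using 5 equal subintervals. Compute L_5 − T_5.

-33.6

L_5 = -78.16.
T_5 = -44.56.
L_5 − T_5 = -33.6.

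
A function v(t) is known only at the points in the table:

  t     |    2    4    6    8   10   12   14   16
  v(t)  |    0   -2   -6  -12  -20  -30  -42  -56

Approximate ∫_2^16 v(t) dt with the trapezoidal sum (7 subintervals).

Δt = 2.
T_7 = (2/2)·[0 + 2·(-2) + 2·(-6) + 2·(-12) + 2·(-20) + 2·(-30) + 2·(-42) + (-56)] = -280.

-280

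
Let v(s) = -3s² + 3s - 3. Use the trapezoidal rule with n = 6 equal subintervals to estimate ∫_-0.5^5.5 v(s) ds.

-142.5

Δs = (5.5 − (-0.5))/6 = 1.
v(-0.5) = -5.25, v(0.5) = -2.25, v(1.5) = -5.25, v(2.5) = -14.25, v(3.5) = -29.25, v(4.5) = -50.25, v(5.5) = -77.25.
T_6 = (Δs/2)·[v(s_0) + 2v(s_1) + ... + 2v(s_{5}) + v(s_6)].
Sum = -142.5.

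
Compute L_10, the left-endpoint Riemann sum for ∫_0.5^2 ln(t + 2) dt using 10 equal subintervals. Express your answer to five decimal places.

1.71892

Δt = (2 − 0.5)/10 = 0.15.
Left endpoints: 0.5, 0.65, 0.8, 0.95, 1.1, 1.25, 1.4, 1.55, 1.7, 1.85.
f(0.5) ≈ 0.91629, f(0.65) ≈ 0.97456, f(0.8) ≈ 1.02962, f(0.95) ≈ 1.08181, f(1.1) ≈ 1.13140, f(1.25) ≈ 1.17865, f(1.4) ≈ 1.22378, f(1.55) ≈ 1.26695, f(1.7) ≈ 1.30833, f(1.85) ≈ 1.34807.
Sum = Δt · [f(0.5) + f(0.65) + f(0.8) + ...].
Sum ≈ 1.71892.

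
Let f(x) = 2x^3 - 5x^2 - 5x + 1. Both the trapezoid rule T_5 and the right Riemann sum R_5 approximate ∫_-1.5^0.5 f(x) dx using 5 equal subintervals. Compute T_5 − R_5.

T_5 = -1.76.
R_5 = -0.36.
T_5 − R_5 = -1.4.

-1.4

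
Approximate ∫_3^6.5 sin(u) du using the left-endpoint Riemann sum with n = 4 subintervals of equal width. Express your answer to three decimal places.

Δu = (6.5 − 3)/4 = 0.875.
Left endpoints: 3, 3.875, 4.75, 5.625.
f(3) ≈ 0.141, f(3.875) ≈ -0.669, f(4.75) ≈ -0.999, f(5.625) ≈ -0.612.
Sum = Δu · [f(3) + f(3.875) + f(4.75) + f(5.625)].
Sum ≈ -1.872.

-1.872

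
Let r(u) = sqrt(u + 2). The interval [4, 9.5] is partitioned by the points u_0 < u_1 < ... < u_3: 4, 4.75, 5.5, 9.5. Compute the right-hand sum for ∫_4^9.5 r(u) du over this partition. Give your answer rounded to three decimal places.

Subinterval widths: 0.75, 0.75, 4.
Right endpoints: 4.75, 5.5, 9.5.
r(4.75) ≈ 2.598, r(5.5) ≈ 2.739, r(9.5) ≈ 3.391.
Sum = Σ Δu_i · r(u_i).
Sum ≈ 17.567.

17.567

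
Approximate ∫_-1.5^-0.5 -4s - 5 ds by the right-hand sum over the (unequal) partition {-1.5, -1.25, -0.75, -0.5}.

Subinterval widths: 0.25, 0.5, 0.25.
Right endpoints: -1.25, -0.75, -0.5.
f(-1.25) = 0, f(-0.75) = -2, f(-0.5) = -3.
Sum = Σ Δs_i · f(s_i).
Sum = -1.75.

-1.75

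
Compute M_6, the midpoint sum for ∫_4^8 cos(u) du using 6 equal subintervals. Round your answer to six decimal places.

Δu = (8 − 4)/6 = 2/3.
Midpoints: 13/3, 5, 17/3, 19/3, 7, 23/3.
f(13/3) ≈ -0.370043, f(5) ≈ 0.283662, f(17/3) ≈ 0.815896, f(19/3) ≈ 0.998743, f(7) ≈ 0.753902, f(23/3) ≈ 0.186222.
Sum = Δu · [f(13/3) + f(5) + f(17/3) + ...].
Sum ≈ 1.778921.

1.778921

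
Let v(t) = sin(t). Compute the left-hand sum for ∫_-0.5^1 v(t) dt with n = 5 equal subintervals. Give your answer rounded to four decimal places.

Δt = (1 − (-0.5))/5 = 0.3.
Left endpoints: -0.5, -0.2, 0.1, 0.4, 0.7.
v(-0.5) ≈ -0.4794, v(-0.2) ≈ -0.1987, v(0.1) ≈ 0.0998, v(0.4) ≈ 0.3894, v(0.7) ≈ 0.6442.
Sum = Δt · [v(-0.5) + v(-0.2) + v(0.1) + v(0.4) + v(0.7)].
Sum ≈ 0.1366.

0.1366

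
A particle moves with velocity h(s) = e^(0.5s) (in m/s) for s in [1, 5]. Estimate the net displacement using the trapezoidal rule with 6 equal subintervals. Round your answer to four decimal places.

Δs = (5 − 1)/6 = 2/3.
h(1) ≈ 1.6487, h(5/3) ≈ 2.3010, h(7/3) ≈ 3.2113, h(3) ≈ 4.4817, h(11/3) ≈ 6.2547, h(13/3) ≈ 8.7291, h(5) ≈ 12.1825.
T_6 = (Δs/2)·[h(s_0) + 2h(s_1) + ... + 2h(s_{5}) + h(s_6)].
Sum ≈ 21.2623.

21.2623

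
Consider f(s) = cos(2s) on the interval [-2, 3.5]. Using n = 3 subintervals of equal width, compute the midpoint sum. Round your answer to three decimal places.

Δs = (3.5 − (-2))/3 = 11/6.
Midpoints: -13/12, 0.75, 31/12.
f(-13/12) ≈ -0.561, f(0.75) ≈ 0.071, f(31/12) ≈ 0.439.
Sum = Δs · [f(-13/12) + f(0.75) + f(31/12)].
Sum ≈ -0.095.

-0.095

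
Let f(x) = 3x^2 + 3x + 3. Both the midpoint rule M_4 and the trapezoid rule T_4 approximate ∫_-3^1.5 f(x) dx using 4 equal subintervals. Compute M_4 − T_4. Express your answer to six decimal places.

M_4 ≈ 32.32617188.
T_4 = 36.59765625.
M_4 − T_4 ≈ -4.271484.

-4.271484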